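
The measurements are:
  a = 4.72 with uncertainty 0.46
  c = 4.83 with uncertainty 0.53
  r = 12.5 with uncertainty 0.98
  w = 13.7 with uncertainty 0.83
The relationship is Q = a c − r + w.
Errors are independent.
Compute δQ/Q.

0.149

Let p = a·c = 22.8. δp/p = √((1·δa/a)² + (1·δc/c)²) = √(0.00950 + 0.0120) = 0.147, so δp = 3.35.
Q = p − r + w: δQ = √(δp² + δr² + δw²) = √(11.2 + 0.960 + 0.689) = 3.58
Q = 24.0, so δQ/Q = 3.58/24.0 = 0.149.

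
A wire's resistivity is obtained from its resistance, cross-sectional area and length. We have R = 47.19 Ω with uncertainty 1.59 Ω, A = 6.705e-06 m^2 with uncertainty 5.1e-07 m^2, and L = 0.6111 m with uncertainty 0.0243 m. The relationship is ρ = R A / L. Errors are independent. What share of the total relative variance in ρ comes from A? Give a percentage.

68.0%

(δρ/ρ)² = (1·δR/R)² + (1·δA/A)² + (-1·δL/L)²
  R term: (1×0.0337)² = 0.00114
  A term: (1×0.0761)² = 0.00579
  L term: (-1×0.0398)² = 0.00158
Total = 0.00850. Share from A = 0.00579/0.00850 = 0.680.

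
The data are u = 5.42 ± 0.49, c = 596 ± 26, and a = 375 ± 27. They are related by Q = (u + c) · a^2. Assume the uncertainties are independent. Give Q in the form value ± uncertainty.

Let w = u + c = 601. δw = √(δu² + δc²) = √(0.240 + 676) = 26.0, so δw/w = 0.0432.
Q is then a monomial in w, a:
δQ/Q = √((δw/w)² + (2·δa/a)²) = √(0.00187 + 0.0207) = 0.150
Q = 8.46e+07, so δQ = 0.150 × 8.46e+07 = 1.27e+07.

(8.46 ± 1.27) × 10^7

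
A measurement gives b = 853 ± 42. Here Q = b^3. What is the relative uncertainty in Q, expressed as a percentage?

14.8%

Q ∝ b^3, so δQ/Q = |3| · δb/b = 3 × 0.0492 = 0.148.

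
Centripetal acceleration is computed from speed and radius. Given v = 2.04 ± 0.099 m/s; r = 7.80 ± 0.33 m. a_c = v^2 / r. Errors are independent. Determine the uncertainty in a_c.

Since a_c is a product/quotient, work with relative uncertainties:
  (2·δv/v)² = (2×0.0485)² = 0.00942;  (-1·δr/r)² = (-1×0.0423)² = 0.00179
δa_c/a_c = √(0.0112) = 0.106
a_c = 0.534 m/s^2, so δa_c = 0.106 × 0.534 = 0.0565 m/s^2.

0.0565 m/s^2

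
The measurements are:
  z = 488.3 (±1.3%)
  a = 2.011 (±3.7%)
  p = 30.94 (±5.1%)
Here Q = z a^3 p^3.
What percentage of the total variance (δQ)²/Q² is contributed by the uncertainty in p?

(δQ/Q)² = (1·δz/z)² + (3·δa/a)² + (3·δp/p)²
  z term: (1×0.0130)² = 0.000169
  a term: (3×0.0370)² = 0.0123
  p term: (3×0.0510)² = 0.0234
Total = 0.0359. Share from p = 0.0234/0.0359 = 0.652.

65.2%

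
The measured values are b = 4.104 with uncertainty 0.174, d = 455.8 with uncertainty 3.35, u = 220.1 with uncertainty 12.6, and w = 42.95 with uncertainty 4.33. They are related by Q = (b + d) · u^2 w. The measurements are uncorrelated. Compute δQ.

Let h = b + d = 459.9. δh = √(δb² + δd²) = √(0.0303 + 11.2) = 3.35, so δh/h = 0.00729.
Q is then a monomial in h, u, w:
δQ/Q = √((δh/h)² + (2·δu/u)² + (1·δw/w)²) = √(5.32e-05 + 0.0131 + 0.0102) = 0.153
Q = 9.569e+08, so δQ = 0.153 × 9.569e+08 = 1.46e+08.

1.46e+08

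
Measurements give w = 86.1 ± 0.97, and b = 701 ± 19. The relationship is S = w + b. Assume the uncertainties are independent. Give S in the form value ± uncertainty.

Absolute uncertainties add in quadrature for a linear combination:
  (δw)² = 0.941;  (δb)² = 361
δS = √(362) = 19.0
S = 787.

787 ± 19.0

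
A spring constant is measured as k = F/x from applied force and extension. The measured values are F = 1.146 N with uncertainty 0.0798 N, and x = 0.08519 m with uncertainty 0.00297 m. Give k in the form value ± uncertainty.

13.45 ± 1.05 N/m

Since k is a product/quotient, work with relative uncertainties:
  (1·δF/F)² = (1×0.0696)² = 0.00485;  (-1·δx/x)² = (-1×0.0349)² = 0.00122
δk/k = √(0.00606) = 0.0779
k = 13.45 N/m, so δk = 0.0779 × 13.45 = 1.05 N/m.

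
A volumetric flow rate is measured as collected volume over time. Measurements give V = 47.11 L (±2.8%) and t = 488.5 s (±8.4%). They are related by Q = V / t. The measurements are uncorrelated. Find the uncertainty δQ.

0.00854 L/s

For a monomial Q ∝ V, t^-1, fractional errors add in quadrature:
  (1·δV/V)² = (1×0.0280)² = 0.000784;  (-1·δt/t)² = (-1×0.0840)² = 0.00706
δQ/Q = √(0.00784) = 0.0885
Q = 0.09644 L/s, so δQ = 0.0885 × 0.09644 = 0.00854 L/s.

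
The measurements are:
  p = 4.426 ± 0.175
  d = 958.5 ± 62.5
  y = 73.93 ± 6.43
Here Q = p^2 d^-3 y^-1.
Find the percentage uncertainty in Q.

22.8%

Products/powers → add relative errors in quadrature, weighted by exponent:
  (2·δp/p)² = (2×0.0395)² = 0.00625;  (-3·δd/d)² = (-3×0.0652)² = 0.0383;  (-1·δy/y)² = (-1×0.0870)² = 0.00756
δQ/Q = √(0.0521) = 0.228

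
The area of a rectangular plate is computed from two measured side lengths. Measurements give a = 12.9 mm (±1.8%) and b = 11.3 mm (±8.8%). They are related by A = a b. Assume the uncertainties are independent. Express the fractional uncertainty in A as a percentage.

For a monomial A ∝ a, b, fractional errors add in quadrature:
  (1·δa/a)² = (1×0.0180)² = 0.000324;  (1·δb/b)² = (1×0.0880)² = 0.00774
δA/A = √(0.00807) = 0.0898

8.98%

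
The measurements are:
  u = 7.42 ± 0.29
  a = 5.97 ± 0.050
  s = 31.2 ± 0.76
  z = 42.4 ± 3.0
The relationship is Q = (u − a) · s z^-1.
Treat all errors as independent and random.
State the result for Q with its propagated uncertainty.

Let w = u − a = 1.45. δw = √(δu² + δa²) = √(0.0841 + 0.00250) = 0.294, so δw/w = 0.203.
Q is then a monomial in w, s, z:
δQ/Q = √((δw/w)² + (1·δs/s)² + (-1·δz/z)²) = √(0.0412 + 0.000593 + 0.00501) = 0.216
Q = 1.07, so δQ = 0.216 × 1.07 = 0.231.

1.07 ± 0.231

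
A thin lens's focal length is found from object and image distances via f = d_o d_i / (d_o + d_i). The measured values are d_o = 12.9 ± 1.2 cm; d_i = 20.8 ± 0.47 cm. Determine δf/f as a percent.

∂f/∂d_o = (d_i/(d_o+d_i))² = 0.381;  ∂f/∂d_i = (d_o/(d_o+d_i))² = 0.147
δf = √((∂f/∂d_o · δd_o)² + (∂f/∂d_i · δd_i)²) = √(0.209 + 0.00474) = 0.462 cm
f = 7.96 cm, so δf/f = 0.462/7.96 = 0.0581.

5.81%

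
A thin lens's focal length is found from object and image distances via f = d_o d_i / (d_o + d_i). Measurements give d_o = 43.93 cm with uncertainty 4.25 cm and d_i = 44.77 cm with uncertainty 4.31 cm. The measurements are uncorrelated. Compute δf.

∂f/∂d_o = (d_i/(d_o+d_i))² = 0.255;  ∂f/∂d_i = (d_o/(d_o+d_i))² = 0.245
δf = √((∂f/∂d_o · δd_o)² + (∂f/∂d_i · δd_i)²) = √(1.17 + 1.12) = 1.51 cm

1.51 cm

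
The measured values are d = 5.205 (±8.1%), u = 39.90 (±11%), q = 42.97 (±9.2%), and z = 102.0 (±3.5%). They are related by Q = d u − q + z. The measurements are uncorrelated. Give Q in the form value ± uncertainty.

Let p = d·u = 207.7. δp/p = √((1·δd/d)² + (1·δu/u)²) = √(0.00656 + 0.0121) = 0.137, so δp = 28.4.
Q = p − q + z: δQ = √(δp² + δq² + δz²) = √(805 + 15.6 + 12.7) = 28.9
Q = 266.7.

266.7 ± 28.9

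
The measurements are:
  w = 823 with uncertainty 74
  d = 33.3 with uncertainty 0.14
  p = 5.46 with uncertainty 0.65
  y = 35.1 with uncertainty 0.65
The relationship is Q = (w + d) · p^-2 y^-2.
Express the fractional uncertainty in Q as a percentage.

Let u = w + d = 856. δu = √(δw² + δd²) = √(5480 + 0.0196) = 74.0, so δu/u = 0.0864.
Q is then a monomial in u, p, y:
δQ/Q = √((δu/u)² + (-2·δp/p)² + (-2·δy/y)²) = √(0.00747 + 0.0567 + 0.00137) = 0.256

25.6%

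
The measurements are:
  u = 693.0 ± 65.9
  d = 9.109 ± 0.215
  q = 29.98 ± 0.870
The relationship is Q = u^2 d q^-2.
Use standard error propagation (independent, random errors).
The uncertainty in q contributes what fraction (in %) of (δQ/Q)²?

(δQ/Q)² = (2·δu/u)² + (1·δd/d)² + (-2·δq/q)²
  u term: (2×0.0951)² = 0.0362
  d term: (1×0.0236)² = 0.000557
  q term: (-2×0.0290)² = 0.00337
Total = 0.0401. Share from q = 0.00337/0.0401 = 0.0840.

8.40%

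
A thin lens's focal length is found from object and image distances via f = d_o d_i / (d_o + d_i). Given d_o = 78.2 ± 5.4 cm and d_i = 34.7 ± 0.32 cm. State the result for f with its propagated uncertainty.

∂f/∂d_o = (d_i/(d_o+d_i))² = 0.0945;  ∂f/∂d_i = (d_o/(d_o+d_i))² = 0.480
δf = √((∂f/∂d_o · δd_o)² + (∂f/∂d_i · δd_i)²) = √(0.260 + 0.0236) = 0.533 cm
f = 24.0 cm.

24.0 ± 0.533 cm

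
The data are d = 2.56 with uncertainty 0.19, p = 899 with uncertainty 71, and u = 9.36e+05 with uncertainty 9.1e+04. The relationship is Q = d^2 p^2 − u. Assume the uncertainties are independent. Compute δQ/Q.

Let w = d^2·p^2 = 5.3e+06. δw/w = √((2·δd/d)² + (2·δp/p)²) = √(0.0220 + 0.0249) = 0.217, so δw = 1.15e+06.
Q = w − u: δQ = √(δw² + δu²) = √(1.32e+12 + 8.28e+09) = 1.15e+06
Q = 4.36e+06, so δQ/Q = 1.15e+06/4.36e+06 = 0.264.

0.264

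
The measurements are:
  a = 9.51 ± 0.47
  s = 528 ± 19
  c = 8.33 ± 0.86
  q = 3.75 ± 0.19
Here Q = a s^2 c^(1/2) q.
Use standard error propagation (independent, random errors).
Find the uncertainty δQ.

3.25e+06

Q is a product of powers, so relative uncertainties combine in quadrature:
  (1·δa/a)² = (1×0.0494)² = 0.00244;  (2·δs/s)² = (2×0.0360)² = 0.00518;  (½·δc/c)² = (0.5×0.103)² = 0.00266;  (1·δq/q)² = (1×0.0507)² = 0.00257
δQ/Q = √(0.0129) = 0.113
Q = 2.87e+07, so δQ = 0.113 × 2.87e+07 = 3.25e+06.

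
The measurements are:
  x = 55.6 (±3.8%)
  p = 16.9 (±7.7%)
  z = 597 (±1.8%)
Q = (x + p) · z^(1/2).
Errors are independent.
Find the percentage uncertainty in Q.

Let u = x + p = 72.5. δu = √(δx² + δp²) = √(4.46 + 1.69) = 2.48, so δu/u = 0.0342.
Q is then a monomial in u, z:
δQ/Q = √((δu/u)² + (½·δz/z)²) = √(0.00117 + 8.1e-05) = 0.0354

3.54%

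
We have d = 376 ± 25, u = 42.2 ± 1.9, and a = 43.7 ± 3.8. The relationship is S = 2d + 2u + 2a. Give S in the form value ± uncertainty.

924 ± 50.7

Each term contributes (cᵢ δxᵢ)² to (δS)²:
  (2·δd)² = 2500;  (2·δu)² = 14.4;  (2·δa)² = 57.8
δS = √(2570) = 50.7
S = 924.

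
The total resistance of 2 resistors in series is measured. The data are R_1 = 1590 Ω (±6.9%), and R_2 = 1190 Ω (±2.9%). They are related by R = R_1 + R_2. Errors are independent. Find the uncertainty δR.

115 Ω

R is a linear combination, so absolute uncertainties add in quadrature:
  (δR_1)² = 12000;  (δR_2)² = 1190
δR = √(13200) = 115 Ω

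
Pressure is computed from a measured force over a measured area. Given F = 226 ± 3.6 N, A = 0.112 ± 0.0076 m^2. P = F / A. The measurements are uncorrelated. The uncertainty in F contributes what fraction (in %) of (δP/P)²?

5.22%

(δP/P)² = (1·δF/F)² + (-1·δA/A)²
  F term: (1×0.0159)² = 0.000254
  A term: (-1×0.0679)² = 0.00460
Total = 0.00486. Share from F = 0.000254/0.00486 = 0.0522.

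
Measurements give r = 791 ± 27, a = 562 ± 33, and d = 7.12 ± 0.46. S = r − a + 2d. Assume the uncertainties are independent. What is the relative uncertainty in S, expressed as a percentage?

For a sum/difference, combine absolute errors in quadrature:
  (δr)² = 729;  (δa)² = 1090;  (2·δd)² = 0.846
δS = √(1820) = 42.6
S = 243, so δS/S = 42.6/243 = 0.175.

17.5%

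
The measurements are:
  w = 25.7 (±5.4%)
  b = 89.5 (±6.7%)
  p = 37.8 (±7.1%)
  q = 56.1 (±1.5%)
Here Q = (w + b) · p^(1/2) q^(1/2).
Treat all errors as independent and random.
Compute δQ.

343

Let u = w + b = 115. δu = √(δw² + δb²) = √(1.93 + 36.0) = 6.15, so δu/u = 0.0534.
Q is then a monomial in u, p, q:
δQ/Q = √((δu/u)² + (½·δp/p)² + (½·δq/q)²) = √(0.00285 + 0.00126 + 5.62e-05) = 0.0646
Q = 5300, so δQ = 0.0646 × 5300 = 343.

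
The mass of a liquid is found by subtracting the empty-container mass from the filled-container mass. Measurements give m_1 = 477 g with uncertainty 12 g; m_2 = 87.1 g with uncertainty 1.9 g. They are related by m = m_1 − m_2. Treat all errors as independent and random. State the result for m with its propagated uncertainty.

390 ± 12.1 g

m is a linear combination, so absolute uncertainties add in quadrature:
  (δm_1)² = 144;  (δm_2)² = 3.61
δm = √(148) = 12.1 g
m = 390 g.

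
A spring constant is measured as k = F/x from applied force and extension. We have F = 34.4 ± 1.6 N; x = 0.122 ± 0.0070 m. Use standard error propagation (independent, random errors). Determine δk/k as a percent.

7.39%

Each factor contributes (exponent × relative error)² to (δk/k)²:
  (1·δF/F)² = (1×0.0465)² = 0.00216;  (-1·δx/x)² = (-1×0.0574)² = 0.00329
δk/k = √(0.00546) = 0.0739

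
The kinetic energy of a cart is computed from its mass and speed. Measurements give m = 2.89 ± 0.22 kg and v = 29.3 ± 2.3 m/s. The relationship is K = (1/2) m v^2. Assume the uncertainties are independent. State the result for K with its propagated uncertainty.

Relative error in a monomial: (δK/K)² = Σ (nᵢ · δxᵢ/xᵢ)².
  (1·δm/m)² = (1×0.0761)² = 0.00579;  (2·δv/v)² = (2×0.0785)² = 0.0246
δK/K = √(0.0304) = 0.174
K = 1240 J, so δK = 0.174 × 1240 = 216 J.

1240 ± 216 J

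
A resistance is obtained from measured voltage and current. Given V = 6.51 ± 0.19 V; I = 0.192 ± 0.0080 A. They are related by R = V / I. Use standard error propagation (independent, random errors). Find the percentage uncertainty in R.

5.09%

Each factor contributes (exponent × relative error)² to (δR/R)²:
  (1·δV/V)² = (1×0.0292)² = 0.000852;  (-1·δI/I)² = (-1×0.0417)² = 0.00174
δR/R = √(0.00259) = 0.0509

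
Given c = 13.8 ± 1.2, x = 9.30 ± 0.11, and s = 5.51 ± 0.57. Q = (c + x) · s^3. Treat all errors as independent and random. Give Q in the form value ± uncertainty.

Let u = c + x = 23.1. δu = √(δc² + δx²) = √(1.44 + 0.0121) = 1.21, so δu/u = 0.0522.
Q is then a monomial in u, s:
δQ/Q = √((δu/u)² + (3·δs/s)²) = √(0.00272 + 0.0963) = 0.315
Q = 3860, so δQ = 0.315 × 3860 = 1220.

3860 ± 1220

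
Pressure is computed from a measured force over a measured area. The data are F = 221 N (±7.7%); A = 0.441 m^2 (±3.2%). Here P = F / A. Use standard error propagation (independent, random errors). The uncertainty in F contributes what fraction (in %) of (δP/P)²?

(δP/P)² = (1·δF/F)² + (-1·δA/A)²
  F term: (1×0.0770)² = 0.00593
  A term: (-1×0.0320)² = 0.00102
Total = 0.00695. Share from F = 0.00593/0.00695 = 0.853.

85.3%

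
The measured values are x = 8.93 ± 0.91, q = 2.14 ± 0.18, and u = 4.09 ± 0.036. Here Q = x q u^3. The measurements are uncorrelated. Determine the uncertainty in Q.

176

Relative error in a monomial: (δQ/Q)² = Σ (nᵢ · δxᵢ/xᵢ)².
  (1·δx/x)² = (1×0.102)² = 0.0104;  (1·δq/q)² = (1×0.0841)² = 0.00707;  (3·δu/u)² = (3×0.00880)² = 0.000697
δQ/Q = √(0.0182) = 0.135
Q = 1310, so δQ = 0.135 × 1310 = 176.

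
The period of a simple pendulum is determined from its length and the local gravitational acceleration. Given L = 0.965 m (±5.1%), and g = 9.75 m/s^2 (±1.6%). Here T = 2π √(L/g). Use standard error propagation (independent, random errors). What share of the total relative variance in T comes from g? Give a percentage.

(δT/T)² = (½·δL/L)² + (−½·δg/g)²
  L term: (0.5×0.0510)² = 0.000650
  g term: (-0.5×0.0160)² = 6.4e-05
Total = 0.000714. Share from g = 6.4e-05/0.000714 = 0.0896.

8.96%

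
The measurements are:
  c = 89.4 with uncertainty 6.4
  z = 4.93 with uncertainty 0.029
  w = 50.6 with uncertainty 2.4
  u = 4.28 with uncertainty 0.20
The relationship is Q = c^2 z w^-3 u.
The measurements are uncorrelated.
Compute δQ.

0.270

For a monomial Q ∝ c^2, z, w^-3, u, fractional errors add in quadrature:
  (2·δc/c)² = (2×0.0716)² = 0.0205;  (1·δz/z)² = (1×0.00588)² = 3.46e-05;  (-3·δw/w)² = (-3×0.0474)² = 0.0202;  (1·δu/u)² = (1×0.0467)² = 0.00218
δQ/Q = √(0.0430) = 0.207
Q = 1.30, so δQ = 0.207 × 1.30 = 0.270.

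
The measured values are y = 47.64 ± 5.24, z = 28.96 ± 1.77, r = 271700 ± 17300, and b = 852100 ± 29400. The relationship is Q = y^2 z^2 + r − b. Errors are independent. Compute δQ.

4.8e+05

Let p = y^2·z^2 = 1.903e+06. δp/p = √((2·δy/y)² + (2·δz/z)²) = √(0.0484 + 0.0149) = 0.252, so δp = 4.79e+05.
Q = p + r − b: δQ = √(δp² + δr² + δb²) = √(2.29e+11 + 2.99e+08 + 8.64e+08) = 4.8e+05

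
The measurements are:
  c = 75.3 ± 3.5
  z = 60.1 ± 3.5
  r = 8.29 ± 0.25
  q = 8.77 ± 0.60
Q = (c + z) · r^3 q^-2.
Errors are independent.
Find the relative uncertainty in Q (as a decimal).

Let u = c + z = 135. δu = √(δc² + δz²) = √(12.2 + 12.2) = 4.95, so δu/u = 0.0366.
Q is then a monomial in u, r, q:
δQ/Q = √((δu/u)² + (3·δr/r)² + (-2·δq/q)²) = √(0.00134 + 0.00818 + 0.0187) = 0.168

0.168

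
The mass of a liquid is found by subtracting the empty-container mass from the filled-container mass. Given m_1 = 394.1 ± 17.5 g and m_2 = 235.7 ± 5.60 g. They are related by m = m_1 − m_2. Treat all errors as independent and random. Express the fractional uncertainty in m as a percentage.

11.6%

For a sum/difference, combine absolute errors in quadrature:
  (δm_1)² = 306;  (δm_2)² = 31.4
δm = √(338) = 18.4 g
m = 158.4 g, so δm/m = 18.4/158.4 = 0.116.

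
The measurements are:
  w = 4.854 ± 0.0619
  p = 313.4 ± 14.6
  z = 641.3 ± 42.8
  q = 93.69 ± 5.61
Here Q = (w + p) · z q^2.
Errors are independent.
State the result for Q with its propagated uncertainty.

Let u = w + p = 318.3. δu = √(δw² + δp²) = √(0.00383 + 213) = 14.6, so δu/u = 0.0459.
Q is then a monomial in u, z, q:
δQ/Q = √((δu/u)² + (1·δz/z)² + (2·δq/q)²) = √(0.00210 + 0.00445 + 0.0143) = 0.145
Q = 1.792e+09, so δQ = 0.145 × 1.792e+09 = 2.59e+08.

(1.792 ± 0.259) × 10^9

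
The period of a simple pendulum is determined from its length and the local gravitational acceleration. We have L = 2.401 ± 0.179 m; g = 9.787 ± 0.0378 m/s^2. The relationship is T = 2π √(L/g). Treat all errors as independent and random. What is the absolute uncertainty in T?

T is a product of powers, so relative uncertainties combine in quadrature:
  (½·δL/L)² = (0.5×0.0746)² = 0.00139;  (−½·δg/g)² = (-0.5×0.00386)² = 3.73e-06
δT/T = √(0.00139) = 0.0373
T = 3.112 s, so δT = 0.0373 × 3.112 = 0.116 s.

0.116 s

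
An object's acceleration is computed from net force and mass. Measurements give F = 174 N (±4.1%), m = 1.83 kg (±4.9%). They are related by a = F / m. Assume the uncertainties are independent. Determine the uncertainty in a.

For a monomial a ∝ F, m^-1, fractional errors add in quadrature:
  (1·δF/F)² = (1×0.0410)² = 0.00168;  (-1·δm/m)² = (-1×0.0490)² = 0.00240
δa/a = √(0.00408) = 0.0639
a = 95.1 m/s^2, so δa = 0.0639 × 95.1 = 6.07 m/s^2.

6.07 m/s^2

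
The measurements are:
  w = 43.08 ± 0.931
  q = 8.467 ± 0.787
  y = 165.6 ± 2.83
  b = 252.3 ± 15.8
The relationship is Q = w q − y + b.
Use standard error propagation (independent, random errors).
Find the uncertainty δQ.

Let p = w·q = 364.8. δp/p = √((1·δw/w)² + (1·δq/q)²) = √(0.000467 + 0.00864) = 0.0954, so δp = 34.8.
Q = p − y + b: δQ = √(δp² + δy² + δb²) = √(1210 + 8.01 + 250) = 38.3

38.3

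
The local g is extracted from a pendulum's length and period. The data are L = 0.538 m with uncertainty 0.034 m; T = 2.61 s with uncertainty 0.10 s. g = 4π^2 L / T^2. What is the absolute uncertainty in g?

g is a product of powers, so relative uncertainties combine in quadrature:
  (1·δL/L)² = (1×0.0632)² = 0.00399;  (-2·δT/T)² = (-2×0.0383)² = 0.00587
δg/g = √(0.00987) = 0.0993
g = 3.12 m/s^2, so δg = 0.0993 × 3.12 = 0.310 m/s^2.

0.310 m/s^2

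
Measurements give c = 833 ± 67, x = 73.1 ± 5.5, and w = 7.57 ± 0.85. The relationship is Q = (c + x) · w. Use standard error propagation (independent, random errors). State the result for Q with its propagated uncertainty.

6860 ± 923

Let u = c + x = 906. δu = √(δc² + δx²) = √(4490 + 30.2) = 67.2, so δu/u = 0.0742.
Q is then a monomial in u, w:
δQ/Q = √((δu/u)² + (1·δw/w)²) = √(0.00550 + 0.0126) = 0.135
Q = 6860, so δQ = 0.135 × 6860 = 923.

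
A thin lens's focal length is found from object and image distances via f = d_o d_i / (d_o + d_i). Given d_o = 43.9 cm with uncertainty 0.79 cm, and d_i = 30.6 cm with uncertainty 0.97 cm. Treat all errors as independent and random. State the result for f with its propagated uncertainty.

18.0 ± 0.362 cm

∂f/∂d_o = (d_i/(d_o+d_i))² = 0.169;  ∂f/∂d_i = (d_o/(d_o+d_i))² = 0.347
δf = √((∂f/∂d_o · δd_o)² + (∂f/∂d_i · δd_i)²) = √(0.0178 + 0.113) = 0.362 cm
f = 18.0 cm.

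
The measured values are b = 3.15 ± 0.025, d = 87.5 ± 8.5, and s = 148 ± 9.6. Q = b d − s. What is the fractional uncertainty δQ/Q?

Let p = b·d = 276. δp/p = √((1·δb/b)² + (1·δd/d)²) = √(6.3e-05 + 0.00944) = 0.0975, so δp = 26.9.
Q = p − s: δQ = √(δp² + δs²) = √(722 + 92.2) = 28.5
Q = 128, so δQ/Q = 28.5/128 = 0.224.

0.224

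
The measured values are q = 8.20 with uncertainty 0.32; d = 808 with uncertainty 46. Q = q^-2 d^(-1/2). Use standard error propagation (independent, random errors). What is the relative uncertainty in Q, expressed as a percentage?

8.31%

Since Q is a product/quotient, work with relative uncertainties:
  (-2·δq/q)² = (-2×0.0390)² = 0.00609;  (−½·δd/d)² = (-0.5×0.0569)² = 0.000810
δQ/Q = √(0.00690) = 0.0831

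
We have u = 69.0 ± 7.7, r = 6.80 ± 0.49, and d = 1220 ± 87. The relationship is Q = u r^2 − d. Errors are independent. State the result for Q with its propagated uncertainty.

1970 ± 588

Let p = u·r^2 = 3190. δp/p = √((1·δu/u)² + (2·δr/r)²) = √(0.0125 + 0.0208) = 0.182, so δp = 582.
Q = p − d: δQ = √(δp² + δd²) = √(3.38e+05 + 7570) = 588
Q = 1970.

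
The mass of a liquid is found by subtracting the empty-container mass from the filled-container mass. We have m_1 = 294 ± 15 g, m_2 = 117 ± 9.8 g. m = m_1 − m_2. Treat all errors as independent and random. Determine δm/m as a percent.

Sums and differences: (δm)² = Σ (cᵢ δxᵢ)².
  (δm_1)² = 225;  (δm_2)² = 96.0
δm = √(321) = 17.9 g
m = 177 g, so δm/m = 17.9/177 = 0.101.

10.1%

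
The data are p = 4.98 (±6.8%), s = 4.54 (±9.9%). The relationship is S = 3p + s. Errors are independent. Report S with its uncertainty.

19.5 ± 1.11

Each term contributes (cᵢ δxᵢ)² to (δS)²:
  (3·δp)² = 1.03;  (δs)² = 0.202
δS = √(1.23) = 1.11
S = 19.5.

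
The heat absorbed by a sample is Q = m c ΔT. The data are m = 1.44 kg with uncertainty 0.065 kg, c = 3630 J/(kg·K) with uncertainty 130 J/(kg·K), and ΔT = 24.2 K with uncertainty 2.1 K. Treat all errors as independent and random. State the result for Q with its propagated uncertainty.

Each factor contributes (exponent × relative error)² to (δQ/Q)²:
  (1·δm/m)² = (1×0.0451)² = 0.00204;  (1·δc/c)² = (1×0.0358)² = 0.00128;  (1·δΔT/ΔT)² = (1×0.0868)² = 0.00753
δQ/Q = √(0.0109) = 0.104
Q = 1.26e+05 J, so δQ = 0.104 × 1.26e+05 = 13200 J.

(1.26 ± 0.132) × 10^5 J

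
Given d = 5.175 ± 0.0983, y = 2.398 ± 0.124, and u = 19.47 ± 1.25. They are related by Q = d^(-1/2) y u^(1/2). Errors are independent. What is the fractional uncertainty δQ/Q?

Since Q is a product/quotient, work with relative uncertainties:
  (−½·δd/d)² = (-0.5×0.0190)² = 9.02e-05;  (1·δy/y)² = (1×0.0517)² = 0.00267;  (½·δu/u)² = (0.5×0.0642)² = 0.00103
δQ/Q = √(0.00379) = 0.0616

0.0616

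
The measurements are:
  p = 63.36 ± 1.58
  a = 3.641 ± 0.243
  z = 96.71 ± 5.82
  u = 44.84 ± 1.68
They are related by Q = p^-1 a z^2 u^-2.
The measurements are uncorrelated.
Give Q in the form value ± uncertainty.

For a monomial Q ∝ p^-1, a, z^2, u^-2, fractional errors add in quadrature:
  (-1·δp/p)² = (-1×0.0249)² = 0.000622;  (1·δa/a)² = (1×0.0667)² = 0.00445;  (2·δz/z)² = (2×0.0602)² = 0.0145;  (-2·δu/u)² = (-2×0.0375)² = 0.00561
δQ/Q = √(0.0252) = 0.159
Q = 0.2673, so δQ = 0.159 × 0.2673 = 0.0424.

0.2673 ± 0.0424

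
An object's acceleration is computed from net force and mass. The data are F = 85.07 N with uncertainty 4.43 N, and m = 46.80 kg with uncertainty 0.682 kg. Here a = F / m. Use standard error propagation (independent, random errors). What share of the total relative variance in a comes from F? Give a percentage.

92.7%

(δa/a)² = (1·δF/F)² + (-1·δm/m)²
  F term: (1×0.0521)² = 0.00271
  m term: (-1×0.0146)² = 0.000212
Total = 0.00292. Share from F = 0.00271/0.00292 = 0.927.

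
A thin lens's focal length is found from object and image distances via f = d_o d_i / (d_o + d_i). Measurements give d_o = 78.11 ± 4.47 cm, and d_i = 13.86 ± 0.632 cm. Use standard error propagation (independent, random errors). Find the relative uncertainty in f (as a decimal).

∂f/∂d_o = (d_i/(d_o+d_i))² = 0.0227;  ∂f/∂d_i = (d_o/(d_o+d_i))² = 0.721
δf = √((∂f/∂d_o · δd_o)² + (∂f/∂d_i · δd_i)²) = √(0.0103 + 0.208) = 0.467 cm
f = 11.77 cm, so δf/f = 0.467/11.77 = 0.0397.

0.0397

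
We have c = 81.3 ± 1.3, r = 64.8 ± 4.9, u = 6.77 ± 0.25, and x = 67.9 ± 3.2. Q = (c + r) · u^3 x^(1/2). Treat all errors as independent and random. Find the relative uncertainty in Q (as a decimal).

Let w = c + r = 146. δw = √(δc² + δr²) = √(1.69 + 24.0) = 5.07, so δw/w = 0.0347.
Q is then a monomial in w, u, x:
δQ/Q = √((δw/w)² + (3·δu/u)² + (½·δx/x)²) = √(0.00120 + 0.0123 + 0.000555) = 0.118

0.118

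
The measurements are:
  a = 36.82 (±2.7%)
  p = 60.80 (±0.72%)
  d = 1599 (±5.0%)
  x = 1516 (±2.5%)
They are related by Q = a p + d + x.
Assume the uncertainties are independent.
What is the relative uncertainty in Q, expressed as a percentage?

2.02%

Let w = a·p = 2239. δw/w = √((1·δa/a)² + (1·δp/p)²) = √(0.000729 + 5.18e-05) = 0.0279, so δw = 62.6.
Q = w + d + x: δQ = √(δw² + δd² + δx²) = √(3910 + 6390 + 1440) = 108
Q = 5354, so δQ/Q = 108/5354 = 0.0202.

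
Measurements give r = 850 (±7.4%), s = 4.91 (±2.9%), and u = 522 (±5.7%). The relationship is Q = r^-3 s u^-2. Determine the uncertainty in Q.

7.37e-15

Since Q is a product/quotient, work with relative uncertainties:
  (-3·δr/r)² = (-3×0.0740)² = 0.0493;  (1·δs/s)² = (1×0.0290)² = 0.000841;  (-2·δu/u)² = (-2×0.0570)² = 0.0130
δQ/Q = √(0.0631) = 0.251
Q = 2.93e-14, so δQ = 0.251 × 2.93e-14 = 7.37e-15.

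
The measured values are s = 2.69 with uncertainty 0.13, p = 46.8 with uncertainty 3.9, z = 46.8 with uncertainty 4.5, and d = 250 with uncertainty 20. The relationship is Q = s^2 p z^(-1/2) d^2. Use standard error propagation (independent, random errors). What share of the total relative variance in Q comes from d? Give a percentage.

57.9%

(δQ/Q)² = (2·δs/s)² + (1·δp/p)² + (−½·δz/z)² + (2·δd/d)²
  s term: (2×0.0483)² = 0.00934
  p term: (1×0.0833)² = 0.00694
  z term: (-0.5×0.0962)² = 0.00231
  d term: (2×0.0800)² = 0.0256
Total = 0.0442. Share from d = 0.0256/0.0442 = 0.579.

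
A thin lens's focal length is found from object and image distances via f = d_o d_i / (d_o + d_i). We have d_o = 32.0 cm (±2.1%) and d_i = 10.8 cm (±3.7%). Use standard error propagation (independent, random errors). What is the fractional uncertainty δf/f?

∂f/∂d_o = (d_i/(d_o+d_i))² = 0.0637;  ∂f/∂d_i = (d_o/(d_o+d_i))² = 0.559
δf = √((∂f/∂d_o · δd_o)² + (∂f/∂d_i · δd_i)²) = √(0.00183 + 0.0499) = 0.227 cm
f = 8.07 cm, so δf/f = 0.227/8.07 = 0.0282.

0.0282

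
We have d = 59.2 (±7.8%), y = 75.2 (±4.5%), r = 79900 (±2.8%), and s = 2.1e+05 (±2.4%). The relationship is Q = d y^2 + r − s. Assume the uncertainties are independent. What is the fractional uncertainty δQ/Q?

Let p = d·y^2 = 3.35e+05. δp/p = √((1·δd/d)² + (2·δy/y)²) = √(0.00608 + 0.00810) = 0.119, so δp = 39900.
Q = p + r − s: δQ = √(δp² + δr² + δs²) = √(1.59e+09 + 5.01e+06 + 2.54e+07) = 40300
Q = 2.05e+05, so δQ/Q = 40300/2.05e+05 = 0.197.

0.197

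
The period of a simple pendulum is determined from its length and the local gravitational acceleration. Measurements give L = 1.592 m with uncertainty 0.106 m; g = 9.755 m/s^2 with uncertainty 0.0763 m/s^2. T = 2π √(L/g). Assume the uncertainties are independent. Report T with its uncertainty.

2.538 ± 0.0851 s

Each factor contributes (exponent × relative error)² to (δT/T)²:
  (½·δL/L)² = (0.5×0.0666)² = 0.00111;  (−½·δg/g)² = (-0.5×0.00782)² = 1.53e-05
δT/T = √(0.00112) = 0.0335
T = 2.538 s, so δT = 0.0335 × 2.538 = 0.0851 s.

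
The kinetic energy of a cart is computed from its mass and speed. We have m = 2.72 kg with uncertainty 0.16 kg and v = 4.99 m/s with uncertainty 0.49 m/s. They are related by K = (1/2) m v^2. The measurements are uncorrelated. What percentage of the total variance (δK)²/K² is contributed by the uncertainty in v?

(δK/K)² = (1·δm/m)² + (2·δv/v)²
  m term: (1×0.0588)² = 0.00346
  v term: (2×0.0982)² = 0.0386
Total = 0.0420. Share from v = 0.0386/0.0420 = 0.918.

91.8%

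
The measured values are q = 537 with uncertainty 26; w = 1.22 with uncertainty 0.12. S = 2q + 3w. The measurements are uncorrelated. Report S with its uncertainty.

Absolute uncertainties add in quadrature for a linear combination:
  (2·δq)² = 2700;  (3·δw)² = 0.130
δS = √(2700) = 52.0
S = 1080.

1080 ± 52.0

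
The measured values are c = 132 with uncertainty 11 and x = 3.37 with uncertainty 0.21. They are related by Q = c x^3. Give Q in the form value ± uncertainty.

5050 ± 1030

Each factor contributes (exponent × relative error)² to (δQ/Q)²:
  (1·δc/c)² = (1×0.0833)² = 0.00694;  (3·δx/x)² = (3×0.0623)² = 0.0349
δQ/Q = √(0.0419) = 0.205
Q = 5050, so δQ = 0.205 × 5050 = 1030.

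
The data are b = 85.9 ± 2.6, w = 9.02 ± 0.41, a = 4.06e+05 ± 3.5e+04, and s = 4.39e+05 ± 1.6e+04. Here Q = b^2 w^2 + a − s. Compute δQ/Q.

Let p = b^2·w^2 = 6e+05. δp/p = √((2·δb/b)² + (2·δw/w)²) = √(0.00366 + 0.00826) = 0.109, so δp = 65600.
Q = p + a − s: δQ = √(δp² + δa² + δs²) = √(4.3e+09 + 1.22e+09 + 2.56e+08) = 76000
Q = 5.67e+05, so δQ/Q = 76000/5.67e+05 = 0.134.

0.134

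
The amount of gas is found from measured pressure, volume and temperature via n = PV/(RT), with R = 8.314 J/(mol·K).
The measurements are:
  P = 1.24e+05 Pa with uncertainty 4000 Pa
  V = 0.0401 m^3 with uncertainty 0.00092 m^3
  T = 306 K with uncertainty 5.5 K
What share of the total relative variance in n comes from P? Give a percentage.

55.1%

(δn/n)² = (1·δP/P)² + (1·δV/V)² + (-1·δT/T)²
  P term: (1×0.0323)² = 0.00104
  V term: (1×0.0229)² = 0.000526
  T term: (-1×0.0180)² = 0.000323
Total = 0.00189. Share from P = 0.00104/0.00189 = 0.551.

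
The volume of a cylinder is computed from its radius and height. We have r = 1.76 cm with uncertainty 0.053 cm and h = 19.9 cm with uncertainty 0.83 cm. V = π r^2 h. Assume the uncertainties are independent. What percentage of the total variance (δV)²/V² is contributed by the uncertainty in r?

(δV/V)² = (2·δr/r)² + (1·δh/h)²
  r term: (2×0.0301)² = 0.00363
  h term: (1×0.0417)² = 0.00174
Total = 0.00537. Share from r = 0.00363/0.00537 = 0.676.

67.6%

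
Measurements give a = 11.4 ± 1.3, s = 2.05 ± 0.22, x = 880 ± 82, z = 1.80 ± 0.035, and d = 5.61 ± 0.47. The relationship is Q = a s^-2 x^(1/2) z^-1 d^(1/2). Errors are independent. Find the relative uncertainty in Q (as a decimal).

0.252

Products/powers → add relative errors in quadrature, weighted by exponent:
  (1·δa/a)² = (1×0.114)² = 0.0130;  (-2·δs/s)² = (-2×0.107)² = 0.0461;  (½·δx/x)² = (0.5×0.0932)² = 0.00217;  (-1·δz/z)² = (-1×0.0194)² = 0.000378;  (½·δd/d)² = (0.5×0.0838)² = 0.00175
δQ/Q = √(0.0634) = 0.252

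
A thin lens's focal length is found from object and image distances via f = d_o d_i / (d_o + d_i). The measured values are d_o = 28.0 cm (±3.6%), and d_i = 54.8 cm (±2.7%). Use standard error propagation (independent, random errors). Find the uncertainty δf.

0.473 cm

∂f/∂d_o = (d_i/(d_o+d_i))² = 0.438;  ∂f/∂d_i = (d_o/(d_o+d_i))² = 0.114
δf = √((∂f/∂d_o · δd_o)² + (∂f/∂d_i · δd_i)²) = √(0.195 + 0.0286) = 0.473 cm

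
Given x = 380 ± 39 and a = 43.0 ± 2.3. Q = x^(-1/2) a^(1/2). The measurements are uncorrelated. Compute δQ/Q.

0.0579

For a monomial Q ∝ x^(-1/2), a^(1/2), fractional errors add in quadrature:
  (−½·δx/x)² = (-0.5×0.103)² = 0.00263;  (½·δa/a)² = (0.5×0.0535)² = 0.000715
δQ/Q = √(0.00335) = 0.0579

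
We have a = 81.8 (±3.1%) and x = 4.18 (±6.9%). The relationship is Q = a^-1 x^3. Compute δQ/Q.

Since Q is a product/quotient, work with relative uncertainties:
  (-1·δa/a)² = (-1×0.0310)² = 0.000961;  (3·δx/x)² = (3×0.0690)² = 0.0428
δQ/Q = √(0.0438) = 0.209

0.209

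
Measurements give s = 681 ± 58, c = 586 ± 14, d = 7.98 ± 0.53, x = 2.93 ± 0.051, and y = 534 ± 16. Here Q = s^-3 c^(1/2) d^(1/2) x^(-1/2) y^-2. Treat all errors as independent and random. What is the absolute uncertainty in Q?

Each factor contributes (exponent × relative error)² to (δQ/Q)²:
  (-3·δs/s)² = (-3×0.0852)² = 0.0653;  (½·δc/c)² = (0.5×0.0239)² = 0.000143;  (½·δd/d)² = (0.5×0.0664)² = 0.00110;  (−½·δx/x)² = (-0.5×0.0174)² = 7.57e-05;  (-2·δy/y)² = (-2×0.0300)² = 0.00359
δQ/Q = √(0.0702) = 0.265
Q = 4.44e-13, so δQ = 0.265 × 4.44e-13 = 1.18e-13.

1.18e-13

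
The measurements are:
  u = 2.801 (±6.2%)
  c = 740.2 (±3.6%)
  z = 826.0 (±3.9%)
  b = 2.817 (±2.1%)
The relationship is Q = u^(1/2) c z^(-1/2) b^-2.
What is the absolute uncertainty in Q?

For a monomial Q ∝ u^(1/2), c, z^(-1/2), b^-2, fractional errors add in quadrature:
  (½·δu/u)² = (0.5×0.0620)² = 0.000961;  (1·δc/c)² = (1×0.0360)² = 0.00130;  (−½·δz/z)² = (-0.5×0.0390)² = 0.000380;  (-2·δb/b)² = (-2×0.0210)² = 0.00176
δQ/Q = √(0.00440) = 0.0663
Q = 5.432, so δQ = 0.0663 × 5.432 = 0.360.

0.360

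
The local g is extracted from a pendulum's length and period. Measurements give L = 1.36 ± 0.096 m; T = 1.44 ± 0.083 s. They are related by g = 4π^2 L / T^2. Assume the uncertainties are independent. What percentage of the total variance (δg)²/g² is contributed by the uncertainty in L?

27.3%

(δg/g)² = (1·δL/L)² + (-2·δT/T)²
  L term: (1×0.0706)² = 0.00498
  T term: (-2×0.0576)² = 0.0133
Total = 0.0183. Share from L = 0.00498/0.0183 = 0.273.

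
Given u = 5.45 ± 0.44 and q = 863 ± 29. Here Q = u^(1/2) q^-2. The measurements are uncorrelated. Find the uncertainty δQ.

Products/powers → add relative errors in quadrature, weighted by exponent:
  (½·δu/u)² = (0.5×0.0807)² = 0.00163;  (-2·δq/q)² = (-2×0.0336)² = 0.00452
δQ/Q = √(0.00615) = 0.0784
Q = 3.13e-06, so δQ = 0.0784 × 3.13e-06 = 2.46e-07.

2.46e-07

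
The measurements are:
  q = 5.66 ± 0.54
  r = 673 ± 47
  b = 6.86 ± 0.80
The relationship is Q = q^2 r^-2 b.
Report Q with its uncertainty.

Q is a product of powers, so relative uncertainties combine in quadrature:
  (2·δq/q)² = (2×0.0954)² = 0.0364;  (-2·δr/r)² = (-2×0.0698)² = 0.0195;  (1·δb/b)² = (1×0.117)² = 0.0136
δQ/Q = √(0.0695) = 0.264
Q = 0.000485, so δQ = 0.264 × 0.000485 = 0.000128.

0.000485 ± 0.000128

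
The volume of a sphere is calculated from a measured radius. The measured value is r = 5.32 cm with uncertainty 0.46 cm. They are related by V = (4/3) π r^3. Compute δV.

Each factor contributes (exponent × relative error)² to (δV/V)²:
  (3·δr/r)² = (3×0.0865)² = 0.0673
δV/V = √(0.0673) = 0.259
V = 631 cm^3, so δV = 0.259 × 631 = 164 cm^3.

164 cm^3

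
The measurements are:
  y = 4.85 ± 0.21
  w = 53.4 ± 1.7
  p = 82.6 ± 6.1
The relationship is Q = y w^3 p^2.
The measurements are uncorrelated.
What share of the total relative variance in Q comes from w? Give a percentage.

27.8%

(δQ/Q)² = (1·δy/y)² + (3·δw/w)² + (2·δp/p)²
  y term: (1×0.0433)² = 0.00187
  w term: (3×0.0318)² = 0.00912
  p term: (2×0.0738)² = 0.0218
Total = 0.0328. Share from w = 0.00912/0.0328 = 0.278.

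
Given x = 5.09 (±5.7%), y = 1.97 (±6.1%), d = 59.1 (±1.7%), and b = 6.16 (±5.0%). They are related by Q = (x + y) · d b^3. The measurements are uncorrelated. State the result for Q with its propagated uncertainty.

Let u = x + y = 7.06. δu = √(δx² + δy²) = √(0.0842 + 0.0144) = 0.314, so δu/u = 0.0445.
Q is then a monomial in u, d, b:
δQ/Q = √((δu/u)² + (1·δd/d)² + (3·δb/b)²) = √(0.00198 + 0.000289 + 0.0225) = 0.157
Q = 97500, so δQ = 0.157 × 97500 = 15300.

97500 ± 15300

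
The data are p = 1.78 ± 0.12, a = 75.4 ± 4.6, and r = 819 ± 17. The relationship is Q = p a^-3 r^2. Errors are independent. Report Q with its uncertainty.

Since Q is a product/quotient, work with relative uncertainties:
  (1·δp/p)² = (1×0.0674)² = 0.00454;  (-3·δa/a)² = (-3×0.0610)² = 0.0335;  (2·δr/r)² = (2×0.0208)² = 0.00172
δQ/Q = √(0.0398) = 0.199
Q = 2.79, so δQ = 0.199 × 2.79 = 0.555.

2.79 ± 0.555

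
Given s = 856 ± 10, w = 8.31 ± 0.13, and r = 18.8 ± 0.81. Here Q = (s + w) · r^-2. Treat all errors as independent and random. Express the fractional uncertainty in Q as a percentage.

8.69%

Let u = s + w = 864. δu = √(δs² + δw²) = √(100 + 0.0169) = 10.0, so δu/u = 0.0116.
Q is then a monomial in u, r:
δQ/Q = √((δu/u)² + (-2·δr/r)²) = √(0.000134 + 0.00743) = 0.0869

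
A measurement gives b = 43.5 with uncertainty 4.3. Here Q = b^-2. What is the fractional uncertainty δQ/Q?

Q ∝ b^-2, so δQ/Q = |-2| · δb/b = 2 × 0.0989 = 0.198.

0.198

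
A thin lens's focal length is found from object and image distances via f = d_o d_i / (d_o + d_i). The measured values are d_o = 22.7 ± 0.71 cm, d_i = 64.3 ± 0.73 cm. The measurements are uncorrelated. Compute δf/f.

0.0233

∂f/∂d_o = (d_i/(d_o+d_i))² = 0.546;  ∂f/∂d_i = (d_o/(d_o+d_i))² = 0.0681
δf = √((∂f/∂d_o · δd_o)² + (∂f/∂d_i · δd_i)²) = √(0.150 + 0.00247) = 0.391 cm
f = 16.8 cm, so δf/f = 0.391/16.8 = 0.0233.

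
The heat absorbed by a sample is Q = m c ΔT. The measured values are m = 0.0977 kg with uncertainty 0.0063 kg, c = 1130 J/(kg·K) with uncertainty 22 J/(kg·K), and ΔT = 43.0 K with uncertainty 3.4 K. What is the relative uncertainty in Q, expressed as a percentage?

Each factor contributes (exponent × relative error)² to (δQ/Q)²:
  (1·δm/m)² = (1×0.0645)² = 0.00416;  (1·δc/c)² = (1×0.0195)² = 0.000379;  (1·δΔT/ΔT)² = (1×0.0791)² = 0.00625
δQ/Q = √(0.0108) = 0.104

10.4%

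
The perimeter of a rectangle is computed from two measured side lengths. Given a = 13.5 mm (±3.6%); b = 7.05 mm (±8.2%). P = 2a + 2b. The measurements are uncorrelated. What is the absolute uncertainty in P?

P is a linear combination, so absolute uncertainties add in quadrature:
  (2·δa)² = 0.945;  (2·δb)² = 1.34
δP = √(2.28) = 1.51 mm

1.51 mm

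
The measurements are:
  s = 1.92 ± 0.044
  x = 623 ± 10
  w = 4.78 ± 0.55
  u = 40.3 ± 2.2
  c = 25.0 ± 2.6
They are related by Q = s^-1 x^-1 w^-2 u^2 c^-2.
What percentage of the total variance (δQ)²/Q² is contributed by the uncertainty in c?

39.7%

(δQ/Q)² = (-1·δs/s)² + (-1·δx/x)² + (-2·δw/w)² + (2·δu/u)² + (-2·δc/c)²
  s term: (-1×0.0229)² = 0.000525
  x term: (-1×0.0161)² = 0.000258
  w term: (-2×0.115)² = 0.0530
  u term: (2×0.0546)² = 0.0119
  c term: (-2×0.104)² = 0.0433
Total = 0.109. Share from c = 0.0433/0.109 = 0.397.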